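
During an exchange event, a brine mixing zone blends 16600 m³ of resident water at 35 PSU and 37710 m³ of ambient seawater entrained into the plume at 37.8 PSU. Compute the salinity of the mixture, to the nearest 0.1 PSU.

Weighted by volume,
salt = 16,600×35 + 37,710×37.8 = 581,000 + 1,425,438 = 2,006,438
volume = 16,600 + 37,710 = 54,310 m³
S = 2,006,438 / 54,310 = 36.944 PSU

36.9 PSU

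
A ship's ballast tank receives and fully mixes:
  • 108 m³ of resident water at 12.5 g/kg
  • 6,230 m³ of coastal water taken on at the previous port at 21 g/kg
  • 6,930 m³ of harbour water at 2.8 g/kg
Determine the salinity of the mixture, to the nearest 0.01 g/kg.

By conservation of dissolved salt,
salt = 108×12.5 + 6,230×21 + 6,930×2.8 = 1,350 + 130,830 + 19,404 = 151,584
volume = 108 + 6,230 + 6,930 = 13,268 m³
S = 151,584 / 13,268 = 11.4248 g/kg

11.42 g/kg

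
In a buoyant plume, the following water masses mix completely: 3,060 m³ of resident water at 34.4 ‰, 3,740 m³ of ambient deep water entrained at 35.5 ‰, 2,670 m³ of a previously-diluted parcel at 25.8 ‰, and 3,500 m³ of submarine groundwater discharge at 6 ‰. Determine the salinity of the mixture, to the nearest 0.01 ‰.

25.28 ‰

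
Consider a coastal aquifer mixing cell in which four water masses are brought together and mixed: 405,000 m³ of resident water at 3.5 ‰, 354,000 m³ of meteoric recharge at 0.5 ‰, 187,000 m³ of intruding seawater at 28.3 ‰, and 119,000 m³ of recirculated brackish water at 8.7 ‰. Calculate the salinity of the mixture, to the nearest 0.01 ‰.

Weighted by volume,
salt = 405,000×3.5 + 354,000×0.5 + 187,000×28.3 + 119,000×8.7 = 1,417,500 + 177,000 + 5,292,100 + 1,035,300 = 7,921,900
volume = 405,000 + 354,000 + 187,000 + 119,000 = 1,065,000 m³
S = 7,921,900 / 1,065,000 = 7.4384 ‰

7.44 ‰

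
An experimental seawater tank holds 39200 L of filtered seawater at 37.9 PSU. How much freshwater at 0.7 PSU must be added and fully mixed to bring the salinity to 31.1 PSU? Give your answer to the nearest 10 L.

8770 L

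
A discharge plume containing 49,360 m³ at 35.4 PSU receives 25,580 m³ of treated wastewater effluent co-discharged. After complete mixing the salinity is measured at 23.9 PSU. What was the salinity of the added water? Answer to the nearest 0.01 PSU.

Salt balance: 49,360×35.4 + 25,580×S = 74,940×23.9
1,747,344 + 25,580·S = 1,791,066
S = (1,791,066 − 1,747,344) / 25,580 = 1.7092 PSU

1.71 PSU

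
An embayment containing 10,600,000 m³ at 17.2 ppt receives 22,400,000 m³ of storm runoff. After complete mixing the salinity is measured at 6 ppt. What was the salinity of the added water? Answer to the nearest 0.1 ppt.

Salt balance: 10,600,000×17.2 + 22,400,000×S = 33,000,000×6
182,320,000 + 22,400,000·S = 198,000,000
S = (198,000,000 − 182,320,000) / 22,400,000 = 0.7 ppt

0.7 ppt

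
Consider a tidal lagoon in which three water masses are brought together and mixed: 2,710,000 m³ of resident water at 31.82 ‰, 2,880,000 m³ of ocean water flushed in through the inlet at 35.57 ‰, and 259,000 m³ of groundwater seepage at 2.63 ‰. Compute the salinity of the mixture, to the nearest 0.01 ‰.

Salt balance:
salt = 2,710,000×31.82 + 2,880,000×35.57 + 259,000×2.63 = 86,232,200 + 102,441,600 + 681,170 = 189,354,970
volume = 2,710,000 + 2,880,000 + 259,000 = 5,849,000 m³
S = 189,354,970 / 5,849,000 = 32.3739 ‰

32.37 ‰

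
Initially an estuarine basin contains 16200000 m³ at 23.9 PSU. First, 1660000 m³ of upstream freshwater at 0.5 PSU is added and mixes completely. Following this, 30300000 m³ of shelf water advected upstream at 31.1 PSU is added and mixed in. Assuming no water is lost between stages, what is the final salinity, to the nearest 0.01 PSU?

27.62 PSU

Total salt / total volume:
Initial salt = 16,200,000×23.9 = 387,180,000
After stage 1: salt = 387,180,000 + 1,660,000×0.5 = 388,010,000; volume = 17,860,000 m³; S = 21.725 PSU
After stage 2: salt = 388,010,000 + 30,300,000×31.1 = 1,330,340,000; volume = 48,160,000 m³
S = 1,330,340,000 / 48,160,000 = 27.6233 PSU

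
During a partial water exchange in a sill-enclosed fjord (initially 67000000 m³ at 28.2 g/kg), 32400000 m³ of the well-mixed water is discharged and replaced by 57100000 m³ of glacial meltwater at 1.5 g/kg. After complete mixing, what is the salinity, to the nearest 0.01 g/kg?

11.57 g/kg

Remaining after removal: 34,600,000 m³ at 28.2 g/kg (salt = 975,720,000)
After addition: salt = 975,720,000 + 57,100,000×1.5 = 1,061,370,000; volume = 91,700,000 m³
S = 1,061,370,000 / 91,700,000 = 11.5744 g/kg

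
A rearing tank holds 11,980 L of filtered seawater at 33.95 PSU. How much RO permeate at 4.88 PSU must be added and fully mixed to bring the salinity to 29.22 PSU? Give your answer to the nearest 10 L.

2330 L

Salt balance: 11,980×33.95 + V×4.88 = (11,980+V)×29.22
406,721 + 4.88V = 350,055.6 + 29.22V
56,665.4 = 24.34V
V = 2,328.08 L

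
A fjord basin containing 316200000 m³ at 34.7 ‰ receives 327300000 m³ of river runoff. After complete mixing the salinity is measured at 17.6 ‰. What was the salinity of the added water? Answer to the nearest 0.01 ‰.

1.08 ‰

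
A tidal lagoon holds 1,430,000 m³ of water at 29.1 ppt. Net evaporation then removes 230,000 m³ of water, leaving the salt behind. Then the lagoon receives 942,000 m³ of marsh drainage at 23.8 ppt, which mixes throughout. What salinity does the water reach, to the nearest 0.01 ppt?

29.89 ppt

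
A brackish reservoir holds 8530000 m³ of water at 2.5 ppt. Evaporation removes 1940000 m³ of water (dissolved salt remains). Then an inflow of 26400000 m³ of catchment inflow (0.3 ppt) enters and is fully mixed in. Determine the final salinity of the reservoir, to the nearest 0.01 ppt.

0.89 ppt

After evaporation: salt = 8,530,000×2.5 = 21,325,000; volume = 8,530,000 − 1,940,000 = 6,590,000 m³
After mixing: salt = 21,325,000 + 26,400,000×0.3 = 29,245,000; volume = 6,590,000 + 26,400,000 = 32,990,000 m³
S = 29,245,000 / 32,990,000 = 0.8865 ppt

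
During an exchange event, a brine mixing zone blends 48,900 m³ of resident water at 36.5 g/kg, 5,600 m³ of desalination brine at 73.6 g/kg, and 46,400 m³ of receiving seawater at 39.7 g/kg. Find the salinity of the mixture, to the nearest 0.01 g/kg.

Mass of salt is conserved:
salt = 48,900×36.5 + 5,600×73.6 + 46,400×39.7 = 1,784,850 + 412,160 + 1,842,080 = 4,039,090
volume = 48,900 + 5,600 + 46,400 = 100,900 m³
S = 4,039,090 / 100,900 = 40.0306 g/kg

40.03 g/kg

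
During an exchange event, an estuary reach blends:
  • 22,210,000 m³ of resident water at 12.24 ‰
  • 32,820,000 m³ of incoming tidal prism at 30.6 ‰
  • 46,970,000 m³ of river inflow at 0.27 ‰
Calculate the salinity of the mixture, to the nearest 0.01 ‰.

12.64 ‰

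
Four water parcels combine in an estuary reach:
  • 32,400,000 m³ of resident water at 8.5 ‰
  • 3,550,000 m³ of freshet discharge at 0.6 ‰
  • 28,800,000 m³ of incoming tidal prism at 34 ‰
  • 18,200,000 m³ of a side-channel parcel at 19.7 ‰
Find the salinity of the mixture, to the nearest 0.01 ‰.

19.47 ‰

Mass of salt is conserved:
salt = 32,400,000×8.5 + 3,550,000×0.6 + 28,800,000×34 + 18,200,000×19.7 = 275,400,000 + 2,130,000 + 979,200,000 + 358,540,000 = 1,615,270,000
volume = 32,400,000 + 3,550,000 + 28,800,000 + 18,200,000 = 82,950,000 m³
S = 1,615,270,000 / 82,950,000 = 19.4728 ‰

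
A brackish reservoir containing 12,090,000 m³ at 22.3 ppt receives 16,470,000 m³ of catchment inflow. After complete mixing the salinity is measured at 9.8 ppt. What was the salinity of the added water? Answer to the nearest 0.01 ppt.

0.62 ppt

Salt balance: 12,090,000×22.3 + 16,470,000×S = 28,560,000×9.8
269,607,000 + 16,470,000·S = 279,888,000
S = (279,888,000 − 269,607,000) / 16,470,000 = 0.6242 ppt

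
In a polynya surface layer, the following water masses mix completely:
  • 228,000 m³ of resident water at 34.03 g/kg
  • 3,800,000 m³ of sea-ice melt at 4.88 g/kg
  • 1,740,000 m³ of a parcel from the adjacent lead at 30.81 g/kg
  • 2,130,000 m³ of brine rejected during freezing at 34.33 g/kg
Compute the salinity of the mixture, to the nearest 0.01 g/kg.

Conserving salt mass:
salt = 228,000×34.03 + 3,800,000×4.88 + 1,740,000×30.81 + 2,130,000×34.33 = 7,758,840 + 18,544,000 + 53,609,400 + 73,122,900 = 153,035,140
volume = 228,000 + 3,800,000 + 1,740,000 + 2,130,000 = 7,898,000 m³
S = 153,035,140 / 7,898,000 = 19.3764 g/kg

19.38 g/kg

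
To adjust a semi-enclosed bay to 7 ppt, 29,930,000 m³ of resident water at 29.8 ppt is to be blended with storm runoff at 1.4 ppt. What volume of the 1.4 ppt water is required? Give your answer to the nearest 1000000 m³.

122000000 m³

Salt balance: 29,930,000×29.8 + V×1.4 = (29,930,000+V)×7
891,914,000 + 1.4V = 209,510,000 + 7V
682,404,000 = 5.6V
V = 121,857,857.14 m³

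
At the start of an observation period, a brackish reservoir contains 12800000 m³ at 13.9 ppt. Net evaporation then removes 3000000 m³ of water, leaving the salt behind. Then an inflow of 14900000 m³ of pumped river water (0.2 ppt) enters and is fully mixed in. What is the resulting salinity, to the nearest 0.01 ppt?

After evaporation: salt = 12,800,000×13.9 = 177,920,000; volume = 12,800,000 − 3,000,000 = 9,800,000 m³
After mixing: salt = 177,920,000 + 14,900,000×0.2 = 180,900,000; volume = 9,800,000 + 14,900,000 = 24,700,000 m³
S = 180,900,000 / 24,700,000 = 7.3239 ppt

7.32 ppt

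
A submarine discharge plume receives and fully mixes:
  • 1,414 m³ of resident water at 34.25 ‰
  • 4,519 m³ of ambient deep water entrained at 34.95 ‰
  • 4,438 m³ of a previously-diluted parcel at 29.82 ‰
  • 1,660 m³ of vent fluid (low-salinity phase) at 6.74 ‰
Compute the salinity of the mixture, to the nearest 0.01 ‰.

29.08 ‰

Total salt / total volume:
salt = 1,414×34.25 + 4,519×34.95 + 4,438×29.82 + 1,660×6.74 = 48,429.5 + 157,939.05 + 132,341.16 + 11,188.4 = 349,898.11
volume = 1,414 + 4,519 + 4,438 + 1,660 = 12,031 m³
S = 349,898.11 / 12,031 = 29.083 ‰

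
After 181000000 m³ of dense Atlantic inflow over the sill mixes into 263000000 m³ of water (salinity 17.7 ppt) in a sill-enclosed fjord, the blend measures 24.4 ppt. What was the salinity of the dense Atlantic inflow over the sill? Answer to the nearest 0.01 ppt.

Salt balance: 263,000,000×17.7 + 181,000,000×S = 444,000,000×24.4
4,655,100,000 + 181,000,000·S = 10,833,600,000
S = (10,833,600,000 − 4,655,100,000) / 181,000,000 = 34.1354 ppt

34.14 ppt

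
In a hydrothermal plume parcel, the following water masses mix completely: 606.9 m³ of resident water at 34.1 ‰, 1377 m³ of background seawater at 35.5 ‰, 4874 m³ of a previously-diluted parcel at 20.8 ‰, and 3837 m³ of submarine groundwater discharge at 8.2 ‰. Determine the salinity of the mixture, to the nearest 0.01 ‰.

Weighted by volume,
salt = 606.9×34.1 + 1,377×35.5 + 4,874×20.8 + 3,837×8.2 = 20,695.29 + 48,883.5 + 101,379.2 + 31,463.4 = 202,421.39
volume = 606.9 + 1,377 + 4,874 + 3,837 = 10,694.9 m³
S = 202,421.39 / 10,694.9 = 18.9269 ‰

18.93 ‰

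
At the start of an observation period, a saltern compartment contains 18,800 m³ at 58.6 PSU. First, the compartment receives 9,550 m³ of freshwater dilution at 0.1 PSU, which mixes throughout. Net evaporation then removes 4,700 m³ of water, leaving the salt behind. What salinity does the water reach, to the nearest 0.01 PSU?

46.62 PSU

After mixing: salt = 18,800×58.6 + 9,550×0.1 = 1,102,635; volume = 28,350 m³
After evaporation: salt unchanged = 1,102,635; volume = 28,350 − 4,700 = 23,650 m³
S = 1,102,635 / 23,650 = 46.623 PSU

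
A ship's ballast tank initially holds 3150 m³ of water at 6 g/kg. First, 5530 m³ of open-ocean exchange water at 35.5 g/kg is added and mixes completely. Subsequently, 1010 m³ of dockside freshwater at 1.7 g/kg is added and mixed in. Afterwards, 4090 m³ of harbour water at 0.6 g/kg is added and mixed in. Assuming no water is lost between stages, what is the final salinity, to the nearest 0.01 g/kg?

15.92 g/kg

Total salt / total volume:
Initial salt = 3,150×6 = 18,900
After stage 1: salt = 18,900 + 5,530×35.5 = 215,215; volume = 8,680 m³; S = 24.794 g/kg
After stage 2: salt = 215,215 + 1,010×1.7 = 216,932; volume = 9,690 m³; S = 22.387 g/kg
After stage 3: salt = 216,932 + 4,090×0.6 = 219,386; volume = 13,780 m³
S = 219,386 / 13,780 = 15.9206 g/kg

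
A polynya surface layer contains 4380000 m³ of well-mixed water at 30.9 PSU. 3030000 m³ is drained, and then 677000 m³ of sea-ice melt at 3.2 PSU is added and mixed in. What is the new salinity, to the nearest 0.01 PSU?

21.65 PSU

Remaining after removal: 1,350,000 m³ at 30.9 PSU (salt = 41,715,000)
After addition: salt = 41,715,000 + 677,000×3.2 = 43,881,400; volume = 2,027,000 m³
S = 43,881,400 / 2,027,000 = 21.6484 PSU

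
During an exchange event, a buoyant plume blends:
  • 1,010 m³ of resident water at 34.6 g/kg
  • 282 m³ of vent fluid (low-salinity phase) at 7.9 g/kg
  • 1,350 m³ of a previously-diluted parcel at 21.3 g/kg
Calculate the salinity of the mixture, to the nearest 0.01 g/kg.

Mass of salt is conserved:
salt = 1,010×34.6 + 282×7.9 + 1,350×21.3 = 34,946 + 2,227.8 + 28,755 = 65,928.8
volume = 1,010 + 282 + 1,350 = 2,642 m³
S = 65,928.8 / 2,642 = 24.9541 g/kg

24.95 g/kg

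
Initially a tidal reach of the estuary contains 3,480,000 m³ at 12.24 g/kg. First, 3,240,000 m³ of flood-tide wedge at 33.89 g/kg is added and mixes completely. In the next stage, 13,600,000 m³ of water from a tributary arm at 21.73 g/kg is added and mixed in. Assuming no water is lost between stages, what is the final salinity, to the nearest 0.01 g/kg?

By conservation of dissolved salt,
Initial salt = 3,480,000×12.24 = 42,595,200
After stage 1: salt = 42,595,200 + 3,240,000×33.89 = 152,398,800; volume = 6,720,000 m³; S = 22.678 g/kg
After stage 2: salt = 152,398,800 + 13,600,000×21.73 = 447,926,800; volume = 20,320,000 m³
S = 447,926,800 / 20,320,000 = 22.0436 g/kg

22.04 g/kg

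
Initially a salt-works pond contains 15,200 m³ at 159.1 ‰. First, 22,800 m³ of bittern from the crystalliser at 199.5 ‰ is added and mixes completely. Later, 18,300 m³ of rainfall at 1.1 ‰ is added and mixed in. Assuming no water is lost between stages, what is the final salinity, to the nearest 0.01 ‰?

124.10 ‰

Total salt / total volume:
Initial salt = 15,200×159.1 = 2,418,320
After stage 1: salt = 2,418,320 + 22,800×199.5 = 6,966,920; volume = 38,000 m³; S = 183.34 ‰
After stage 2: salt = 6,966,920 + 18,300×1.1 = 6,987,050; volume = 56,300 m³
S = 6,987,050 / 56,300 = 124.1039 ‰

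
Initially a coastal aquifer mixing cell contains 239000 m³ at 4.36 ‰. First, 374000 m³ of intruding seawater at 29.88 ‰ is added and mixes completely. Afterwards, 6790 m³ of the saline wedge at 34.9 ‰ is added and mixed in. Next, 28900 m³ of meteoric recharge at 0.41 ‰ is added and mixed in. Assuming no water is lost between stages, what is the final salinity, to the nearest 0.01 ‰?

19.22 ‰

Mass of salt is conserved:
Initial salt = 239,000×4.36 = 1,042,040
After stage 1: salt = 1,042,040 + 374,000×29.88 = 12,217,160; volume = 613,000 m³; S = 19.93 ‰
After stage 2: salt = 12,217,160 + 6,790×34.9 = 12,454,131; volume = 619,790 m³; S = 20.094 ‰
After stage 3: salt = 12,454,131 + 28,900×0.41 = 12,465,980; volume = 648,690 m³
S = 12,465,980 / 648,690 = 19.2172 ‰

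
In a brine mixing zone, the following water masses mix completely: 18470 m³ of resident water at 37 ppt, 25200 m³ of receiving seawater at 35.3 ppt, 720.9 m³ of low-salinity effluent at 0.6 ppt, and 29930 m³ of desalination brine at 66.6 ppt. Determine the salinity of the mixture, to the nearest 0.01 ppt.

47.99 ppt

Weighted by volume,
salt = 18,470×37 + 25,200×35.3 + 720.9×0.6 + 29,930×66.6 = 683,390 + 889,560 + 432.54 + 1,993,338 = 3,566,720.54
volume = 18,470 + 25,200 + 720.9 + 29,930 = 74,320.9 m³
S = 3,566,720.54 / 74,320.9 = 47.9908 ppt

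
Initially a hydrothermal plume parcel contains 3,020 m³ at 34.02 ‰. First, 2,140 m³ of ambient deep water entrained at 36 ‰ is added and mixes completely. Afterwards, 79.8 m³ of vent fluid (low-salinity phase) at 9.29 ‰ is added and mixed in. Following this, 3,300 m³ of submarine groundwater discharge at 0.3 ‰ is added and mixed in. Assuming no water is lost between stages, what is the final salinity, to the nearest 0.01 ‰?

Total salt / total volume:
Initial salt = 3,020×34.02 = 102,740.4
After stage 1: salt = 102,740.4 + 2,140×36 = 179,780.4; volume = 5,160 m³; S = 34.841 ‰
After stage 2: salt = 179,780.4 + 79.8×9.29 = 180,521.742; volume = 5,239.8 m³; S = 34.452 ‰
After stage 3: salt = 180,521.742 + 3,300×0.3 = 181,511.742; volume = 8,539.8 m³
S = 181,511.742 / 8,539.8 = 21.2548 ‰

21.25 ‰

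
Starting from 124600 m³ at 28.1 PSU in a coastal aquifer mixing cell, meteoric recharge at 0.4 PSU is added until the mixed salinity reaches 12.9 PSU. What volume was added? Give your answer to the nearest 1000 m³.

152000 m³

Salt balance: 124,600×28.1 + V×0.4 = (124,600+V)×12.9
3,501,260 + 0.4V = 1,607,340 + 12.9V
1,893,920 = 12.5V
V = 151,513.6 m³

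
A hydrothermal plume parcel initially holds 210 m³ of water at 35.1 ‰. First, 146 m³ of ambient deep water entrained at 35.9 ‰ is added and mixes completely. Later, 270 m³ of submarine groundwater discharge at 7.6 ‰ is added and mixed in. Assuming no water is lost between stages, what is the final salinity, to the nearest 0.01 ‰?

Conserving salt mass:
Initial salt = 210×35.1 = 7,371
After stage 1: salt = 7,371 + 146×35.9 = 12,612.4; volume = 356 m³; S = 35.428 ‰
After stage 2: salt = 12,612.4 + 270×7.6 = 14,664.4; volume = 626 m³
S = 14,664.4 / 626 = 23.4256 ‰

23.43 ‰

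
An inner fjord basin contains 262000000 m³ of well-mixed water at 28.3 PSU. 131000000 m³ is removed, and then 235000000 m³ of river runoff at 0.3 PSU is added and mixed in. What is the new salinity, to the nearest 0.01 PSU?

10.32 PSU

Remaining after removal: 131,000,000 m³ at 28.3 PSU (salt = 3,707,300,000)
After addition: salt = 3,707,300,000 + 235,000,000×0.3 = 3,777,800,000; volume = 366,000,000 m³
S = 3,777,800,000 / 366,000,000 = 10.3219 PSU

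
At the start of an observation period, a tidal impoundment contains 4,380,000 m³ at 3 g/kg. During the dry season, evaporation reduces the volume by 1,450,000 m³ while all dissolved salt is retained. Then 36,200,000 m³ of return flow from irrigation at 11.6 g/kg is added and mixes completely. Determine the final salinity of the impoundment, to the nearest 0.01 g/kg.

11.07 g/kg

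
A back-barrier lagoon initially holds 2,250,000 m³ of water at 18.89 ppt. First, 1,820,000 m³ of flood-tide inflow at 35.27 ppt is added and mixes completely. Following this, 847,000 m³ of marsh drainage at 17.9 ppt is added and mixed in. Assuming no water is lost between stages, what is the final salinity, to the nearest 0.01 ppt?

24.78 ppt

Mass of salt is conserved:
Initial salt = 2,250,000×18.89 = 42,502,500
After stage 1: salt = 42,502,500 + 1,820,000×35.27 = 106,693,900; volume = 4,070,000 m³; S = 26.215 ppt
After stage 2: salt = 106,693,900 + 847,000×17.9 = 121,855,200; volume = 4,917,000 m³
S = 121,855,200 / 4,917,000 = 24.7824 ppt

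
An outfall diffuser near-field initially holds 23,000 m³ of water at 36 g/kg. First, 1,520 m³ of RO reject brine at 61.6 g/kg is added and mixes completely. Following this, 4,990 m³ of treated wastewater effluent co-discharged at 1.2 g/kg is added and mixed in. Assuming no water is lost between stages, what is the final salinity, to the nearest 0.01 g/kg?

31.43 g/kg

Weighted by volume,
Initial salt = 23,000×36 = 828,000
After stage 1: salt = 828,000 + 1,520×61.6 = 921,632; volume = 24,520 m³; S = 37.587 g/kg
After stage 2: salt = 921,632 + 4,990×1.2 = 927,620; volume = 29,510 m³
S = 927,620 / 29,510 = 31.4341 g/kg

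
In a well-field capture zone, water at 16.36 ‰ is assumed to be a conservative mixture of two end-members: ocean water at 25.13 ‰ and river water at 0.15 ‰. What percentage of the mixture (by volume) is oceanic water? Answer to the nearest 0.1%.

Let g be the oceanic fraction. Salt balance per unit volume:
g×25.13 + (1−g)×0.15 = 16.36
g = (16.36 − 0.15) / (25.13 − 0.15) = 16.21/24.98 = 0.6489

64.9%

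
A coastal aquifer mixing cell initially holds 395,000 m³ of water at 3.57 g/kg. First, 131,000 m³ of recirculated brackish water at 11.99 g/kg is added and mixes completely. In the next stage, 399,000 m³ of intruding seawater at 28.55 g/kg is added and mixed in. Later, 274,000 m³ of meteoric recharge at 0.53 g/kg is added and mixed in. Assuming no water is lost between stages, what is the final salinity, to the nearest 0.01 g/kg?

12.11 g/kg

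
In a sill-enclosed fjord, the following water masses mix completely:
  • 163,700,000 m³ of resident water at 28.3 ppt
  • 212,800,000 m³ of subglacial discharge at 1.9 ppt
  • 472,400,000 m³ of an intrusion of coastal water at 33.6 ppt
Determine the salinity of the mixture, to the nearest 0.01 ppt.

Total salt / total volume:
salt = 163,700,000×28.3 + 212,800,000×1.9 + 472,400,000×33.6 = 4,632,710,000 + 404,320,000 + 15,872,640,000 = 20,909,670,000
volume = 163,700,000 + 212,800,000 + 472,400,000 = 848,900,000 m³
S = 20,909,670,000 / 848,900,000 = 24.6315 ppt

24.63 ppt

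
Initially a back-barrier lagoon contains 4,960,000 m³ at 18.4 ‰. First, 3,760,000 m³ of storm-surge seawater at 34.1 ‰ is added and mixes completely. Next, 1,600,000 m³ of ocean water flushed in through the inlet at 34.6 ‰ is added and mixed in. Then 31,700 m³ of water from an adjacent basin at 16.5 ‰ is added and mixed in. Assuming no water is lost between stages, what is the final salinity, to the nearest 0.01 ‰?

26.60 ‰

Mass of salt is conserved:
Initial salt = 4,960,000×18.4 = 91,264,000
After stage 1: salt = 91,264,000 + 3,760,000×34.1 = 219,480,000; volume = 8,720,000 m³; S = 25.17 ‰
After stage 2: salt = 219,480,000 + 1,600,000×34.6 = 274,840,000; volume = 10,320,000 m³; S = 26.632 ‰
After stage 3: salt = 274,840,000 + 31,700×16.5 = 275,363,050; volume = 10,351,700 m³
S = 275,363,050 / 10,351,700 = 26.6008 ‰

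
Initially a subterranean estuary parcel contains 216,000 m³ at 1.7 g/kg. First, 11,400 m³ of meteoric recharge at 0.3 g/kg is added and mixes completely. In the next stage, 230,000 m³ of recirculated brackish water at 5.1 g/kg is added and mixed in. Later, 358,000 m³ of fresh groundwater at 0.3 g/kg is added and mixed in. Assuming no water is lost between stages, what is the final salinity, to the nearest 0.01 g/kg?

2.02 g/kg

Total salt / total volume:
Initial salt = 216,000×1.7 = 367,200
After stage 1: salt = 367,200 + 11,400×0.3 = 370,620; volume = 227,400 m³; S = 1.63 g/kg
After stage 2: salt = 370,620 + 230,000×5.1 = 1,543,620; volume = 457,400 m³; S = 3.375 g/kg
After stage 3: salt = 1,543,620 + 358,000×0.3 = 1,651,020; volume = 815,400 m³
S = 1,651,020 / 815,400 = 2.0248 g/kg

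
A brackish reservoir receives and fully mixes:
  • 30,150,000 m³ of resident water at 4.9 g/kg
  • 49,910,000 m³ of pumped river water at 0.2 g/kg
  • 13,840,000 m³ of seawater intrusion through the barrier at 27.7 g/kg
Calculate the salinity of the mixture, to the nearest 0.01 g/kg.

Total salt / total volume:
salt = 30,150,000×4.9 + 49,910,000×0.2 + 13,840,000×27.7 = 147,735,000 + 9,982,000 + 383,368,000 = 541,085,000
volume = 30,150,000 + 49,910,000 + 13,840,000 = 93,900,000 m³
S = 541,085,000 / 93,900,000 = 5.7624 g/kg

5.76 g/kg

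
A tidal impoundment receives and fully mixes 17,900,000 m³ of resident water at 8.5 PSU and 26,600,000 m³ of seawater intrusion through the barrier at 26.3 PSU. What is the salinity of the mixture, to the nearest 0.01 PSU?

Salt balance:
salt = 17,900,000×8.5 + 26,600,000×26.3 = 152,150,000 + 699,580,000 = 851,730,000
volume = 17,900,000 + 26,600,000 = 44,500,000 m³
S = 851,730,000 / 44,500,000 = 19.14 PSU

19.14 PSU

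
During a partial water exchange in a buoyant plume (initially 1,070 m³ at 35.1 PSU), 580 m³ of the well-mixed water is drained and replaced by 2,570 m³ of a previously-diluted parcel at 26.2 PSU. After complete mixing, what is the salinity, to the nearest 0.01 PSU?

27.63 PSU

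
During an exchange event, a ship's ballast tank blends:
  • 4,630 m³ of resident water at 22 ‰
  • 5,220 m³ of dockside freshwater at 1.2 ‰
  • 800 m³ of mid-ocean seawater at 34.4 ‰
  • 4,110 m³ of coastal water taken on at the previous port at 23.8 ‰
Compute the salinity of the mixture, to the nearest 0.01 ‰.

By conservation of dissolved salt,
salt = 4,630×22 + 5,220×1.2 + 800×34.4 + 4,110×23.8 = 101,860 + 6,264 + 27,520 + 97,818 = 233,462
volume = 4,630 + 5,220 + 800 + 4,110 = 14,760 m³
S = 233,462 / 14,760 = 15.8172 ‰

15.82 ‰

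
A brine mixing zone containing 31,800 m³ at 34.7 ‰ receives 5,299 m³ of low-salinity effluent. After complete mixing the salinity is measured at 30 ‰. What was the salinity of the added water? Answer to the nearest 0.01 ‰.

Salt balance: 31,800×34.7 + 5,299×S = 37,099×30
1,103,460 + 5,299·S = 1,112,970
S = (1,112,970 − 1,103,460) / 5,299 = 1.7947 ‰

1.79 ‰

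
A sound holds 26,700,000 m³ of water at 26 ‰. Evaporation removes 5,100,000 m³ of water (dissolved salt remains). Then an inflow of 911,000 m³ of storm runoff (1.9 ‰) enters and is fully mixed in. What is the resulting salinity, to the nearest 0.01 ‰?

30.92 ‰

After evaporation: salt = 26,700,000×26 = 694,200,000; volume = 26,700,000 − 5,100,000 = 21,600,000 m³
After mixing: salt = 694,200,000 + 911,000×1.9 = 695,930,900; volume = 21,600,000 + 911,000 = 22,511,000 m³
S = 695,930,900 / 22,511,000 = 30.9151 ‰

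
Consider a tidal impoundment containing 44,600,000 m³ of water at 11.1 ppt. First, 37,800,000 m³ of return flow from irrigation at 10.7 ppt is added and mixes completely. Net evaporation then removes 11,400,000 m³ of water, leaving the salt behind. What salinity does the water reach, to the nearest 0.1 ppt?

12.7 ppt

After mixing: salt = 44,600,000×11.1 + 37,800,000×10.7 = 899,520,000; volume = 82,400,000 m³
After evaporation: salt unchanged = 899,520,000; volume = 82,400,000 − 11,400,000 = 71,000,000 m³
S = 899,520,000 / 71,000,000 = 12.6693 ppt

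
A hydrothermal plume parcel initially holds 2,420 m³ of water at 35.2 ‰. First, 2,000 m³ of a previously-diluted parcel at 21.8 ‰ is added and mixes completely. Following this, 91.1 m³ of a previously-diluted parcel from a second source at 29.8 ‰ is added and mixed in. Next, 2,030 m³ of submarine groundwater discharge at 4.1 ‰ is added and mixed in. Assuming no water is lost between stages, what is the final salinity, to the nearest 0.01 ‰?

21.38 ‰

By conservation of dissolved salt,
Initial salt = 2,420×35.2 = 85,184
After stage 1: salt = 85,184 + 2,000×21.8 = 128,784; volume = 4,420 m³; S = 29.137 ‰
After stage 2: salt = 128,784 + 91.1×29.8 = 131,498.78; volume = 4,511.1 m³; S = 29.15 ‰
After stage 3: salt = 131,498.78 + 2,030×4.1 = 139,821.78; volume = 6,541.1 m³
S = 139,821.78 / 6,541.1 = 21.3759 ‰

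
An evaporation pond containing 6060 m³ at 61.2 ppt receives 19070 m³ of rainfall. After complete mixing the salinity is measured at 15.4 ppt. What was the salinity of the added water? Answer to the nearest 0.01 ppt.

0.85 ppt

Salt balance: 6,060×61.2 + 19,070×S = 25,130×15.4
370,872 + 19,070·S = 387,002
S = (387,002 − 370,872) / 19,070 = 0.8458 ppt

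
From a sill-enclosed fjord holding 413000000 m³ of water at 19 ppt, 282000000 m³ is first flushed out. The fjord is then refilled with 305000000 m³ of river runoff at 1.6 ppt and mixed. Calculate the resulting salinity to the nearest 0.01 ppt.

6.83 ppt

Remaining after removal: 131,000,000 m³ at 19 ppt (salt = 2,489,000,000)
After addition: salt = 2,489,000,000 + 305,000,000×1.6 = 2,977,000,000; volume = 436,000,000 m³
S = 2,977,000,000 / 436,000,000 = 6.828 ppt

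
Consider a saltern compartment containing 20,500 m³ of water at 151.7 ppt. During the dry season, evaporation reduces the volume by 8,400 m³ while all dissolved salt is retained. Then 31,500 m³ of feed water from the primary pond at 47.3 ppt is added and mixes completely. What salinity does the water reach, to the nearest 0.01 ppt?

105.50 ppt

After evaporation: salt = 20,500×151.7 = 3,109,850; volume = 20,500 − 8,400 = 12,100 m³
After mixing: salt = 3,109,850 + 31,500×47.3 = 4,599,800; volume = 12,100 + 31,500 = 43,600 m³
S = 4,599,800 / 43,600 = 105.5 ppt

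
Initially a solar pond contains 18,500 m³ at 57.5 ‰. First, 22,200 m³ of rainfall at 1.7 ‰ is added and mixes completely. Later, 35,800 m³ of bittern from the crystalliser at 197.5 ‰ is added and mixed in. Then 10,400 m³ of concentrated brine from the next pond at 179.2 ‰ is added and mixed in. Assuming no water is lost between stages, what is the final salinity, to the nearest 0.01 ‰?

115.49 ‰

Conserving salt mass:
Initial salt = 18,500×57.5 = 1,063,750
After stage 1: salt = 1,063,750 + 22,200×1.7 = 1,101,490; volume = 40,700 m³; S = 27.064 ‰
After stage 2: salt = 1,101,490 + 35,800×197.5 = 8,171,990; volume = 76,500 m³; S = 106.823 ‰
After stage 3: salt = 8,171,990 + 10,400×179.2 = 10,035,670; volume = 86,900 m³
S = 10,035,670 / 86,900 = 115.4853 ‰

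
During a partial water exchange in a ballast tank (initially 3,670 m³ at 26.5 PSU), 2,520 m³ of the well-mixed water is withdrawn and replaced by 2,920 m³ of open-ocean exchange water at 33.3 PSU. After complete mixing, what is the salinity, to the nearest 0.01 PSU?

31.38 PSU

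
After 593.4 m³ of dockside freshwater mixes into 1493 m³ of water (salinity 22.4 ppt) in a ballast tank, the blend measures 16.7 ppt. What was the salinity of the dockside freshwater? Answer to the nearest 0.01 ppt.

Salt balance: 1,493×22.4 + 593.4×S = 2,086.4×16.7
33,443.2 + 593.4·S = 34,842.88
S = (34,842.88 − 33,443.2) / 593.4 = 2.3587 ppt

2.36 ppt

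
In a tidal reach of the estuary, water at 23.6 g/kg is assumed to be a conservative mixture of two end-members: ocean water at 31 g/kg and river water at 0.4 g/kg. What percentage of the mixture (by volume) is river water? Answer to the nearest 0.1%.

24.2%

Let f be the freshwater fraction. Salt balance per unit volume:
f×0.4 + (1−f)×31 = 23.6
f = (31 − 23.6) / (31 − 0.4) = 7.4/30.6 = 0.2418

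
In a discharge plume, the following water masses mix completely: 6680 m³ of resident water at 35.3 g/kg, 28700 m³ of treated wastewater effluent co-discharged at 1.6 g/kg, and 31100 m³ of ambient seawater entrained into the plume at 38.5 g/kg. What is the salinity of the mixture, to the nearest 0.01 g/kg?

22.25 g/kg

Salt balance:
salt = 6,680×35.3 + 28,700×1.6 + 31,100×38.5 = 235,804 + 45,920 + 1,197,350 = 1,479,074
volume = 6,680 + 28,700 + 31,100 = 66,480 m³
S = 1,479,074 / 66,480 = 22.2484 g/kg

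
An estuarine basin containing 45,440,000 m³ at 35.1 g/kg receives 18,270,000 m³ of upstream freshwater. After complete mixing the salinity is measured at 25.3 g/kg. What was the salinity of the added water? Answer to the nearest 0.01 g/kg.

0.93 g/kg

Salt balance: 45,440,000×35.1 + 18,270,000×S = 63,710,000×25.3
1,594,944,000 + 18,270,000·S = 1,611,863,000
S = (1,611,863,000 − 1,594,944,000) / 18,270,000 = 0.9261 g/kg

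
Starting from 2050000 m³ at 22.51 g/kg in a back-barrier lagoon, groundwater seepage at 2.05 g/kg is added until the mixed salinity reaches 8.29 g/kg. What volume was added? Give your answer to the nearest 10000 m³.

4670000 m³

Salt balance: 2,050,000×22.51 + V×2.05 = (2,050,000+V)×8.29
46,145,500 + 2.05V = 16,994,500 + 8.29V
29,151,000 = 6.24V
V = 4,671,634.62 m³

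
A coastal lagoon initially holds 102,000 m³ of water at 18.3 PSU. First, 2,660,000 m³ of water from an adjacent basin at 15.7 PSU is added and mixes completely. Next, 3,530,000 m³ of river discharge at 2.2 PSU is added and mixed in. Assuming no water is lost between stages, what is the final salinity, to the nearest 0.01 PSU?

Conserving salt mass:
Initial salt = 102,000×18.3 = 1,866,600
After stage 1: salt = 1,866,600 + 2,660,000×15.7 = 43,628,600; volume = 2,762,000 m³; S = 15.796 PSU
After stage 2: salt = 43,628,600 + 3,530,000×2.2 = 51,394,600; volume = 6,292,000 m³
S = 51,394,600 / 6,292,000 = 8.1682 PSU

8.17 PSU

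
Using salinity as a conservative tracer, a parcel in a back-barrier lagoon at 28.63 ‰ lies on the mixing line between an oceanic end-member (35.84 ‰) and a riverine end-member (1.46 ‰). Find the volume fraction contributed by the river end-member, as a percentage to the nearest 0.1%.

21.0%

Let f be the freshwater fraction. Salt balance per unit volume:
f×1.46 + (1−f)×35.84 = 28.63
f = (35.84 − 28.63) / (35.84 − 1.46) = 7.21/34.38 = 0.2097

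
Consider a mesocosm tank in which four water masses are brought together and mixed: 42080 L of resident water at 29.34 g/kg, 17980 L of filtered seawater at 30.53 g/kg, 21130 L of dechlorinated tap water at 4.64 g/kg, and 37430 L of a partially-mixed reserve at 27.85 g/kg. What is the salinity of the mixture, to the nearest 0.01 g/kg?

Total salt / total volume:
salt = 42,080×29.34 + 17,980×30.53 + 21,130×4.64 + 37,430×27.85 = 1,234,627.2 + 548,929.4 + 98,043.2 + 1,042,425.5 = 2,924,025.3
volume = 42,080 + 17,980 + 21,130 + 37,430 = 118,620 L
S = 2,924,025.3 / 118,620 = 24.6504 g/kg

24.65 g/kg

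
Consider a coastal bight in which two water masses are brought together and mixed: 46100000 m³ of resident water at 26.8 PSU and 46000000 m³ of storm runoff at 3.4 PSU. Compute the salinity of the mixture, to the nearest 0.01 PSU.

Weighted by volume,
salt = 46,100,000×26.8 + 46,000,000×3.4 = 1,235,480,000 + 156,400,000 = 1,391,880,000
volume = 46,100,000 + 46,000,000 = 92,100,000 m³
S = 1,391,880,000 / 92,100,000 = 15.1127 PSU

15.11 PSU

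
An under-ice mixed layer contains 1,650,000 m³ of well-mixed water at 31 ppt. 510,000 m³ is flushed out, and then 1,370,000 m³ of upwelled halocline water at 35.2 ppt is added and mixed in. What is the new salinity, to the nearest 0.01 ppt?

33.29 ppt

Remaining after removal: 1,140,000 m³ at 31 ppt (salt = 35,340,000)
After addition: salt = 35,340,000 + 1,370,000×35.2 = 83,564,000; volume = 2,510,000 m³
S = 83,564,000 / 2,510,000 = 33.2924 ppt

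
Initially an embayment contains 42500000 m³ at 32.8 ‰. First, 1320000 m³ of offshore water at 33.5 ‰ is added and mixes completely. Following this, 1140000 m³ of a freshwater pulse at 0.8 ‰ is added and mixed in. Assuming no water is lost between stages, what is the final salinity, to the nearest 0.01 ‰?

Weighted by volume,
Initial salt = 42,500,000×32.8 = 1,394,000,000
After stage 1: salt = 1,394,000,000 + 1,320,000×33.5 = 1,438,220,000; volume = 43,820,000 m³; S = 32.821 ‰
After stage 2: salt = 1,438,220,000 + 1,140,000×0.8 = 1,439,132,000; volume = 44,960,000 m³
S = 1,439,132,000 / 44,960,000 = 32.0092 ‰

32.01 ‰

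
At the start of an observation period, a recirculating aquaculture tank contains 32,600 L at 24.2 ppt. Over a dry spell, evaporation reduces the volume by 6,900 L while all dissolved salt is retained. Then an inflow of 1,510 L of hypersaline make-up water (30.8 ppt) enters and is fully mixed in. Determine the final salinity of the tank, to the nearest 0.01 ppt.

After evaporation: salt = 32,600×24.2 = 788,920; volume = 32,600 − 6,900 = 25,700 L
After mixing: salt = 788,920 + 1,510×30.8 = 835,428; volume = 25,700 + 1,510 = 27,210 L
S = 835,428 / 27,210 = 30.703 ppt

30.70 ppt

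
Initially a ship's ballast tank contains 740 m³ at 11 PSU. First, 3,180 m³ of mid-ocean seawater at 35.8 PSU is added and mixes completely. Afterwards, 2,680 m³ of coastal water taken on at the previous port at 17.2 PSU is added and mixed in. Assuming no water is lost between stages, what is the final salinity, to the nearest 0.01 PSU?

Weighted by volume,
Initial salt = 740×11 = 8,140
After stage 1: salt = 8,140 + 3,180×35.8 = 121,984; volume = 3,920 m³; S = 31.118 PSU
After stage 2: salt = 121,984 + 2,680×17.2 = 168,080; volume = 6,600 m³
S = 168,080 / 6,600 = 25.4667 PSU

25.47 PSU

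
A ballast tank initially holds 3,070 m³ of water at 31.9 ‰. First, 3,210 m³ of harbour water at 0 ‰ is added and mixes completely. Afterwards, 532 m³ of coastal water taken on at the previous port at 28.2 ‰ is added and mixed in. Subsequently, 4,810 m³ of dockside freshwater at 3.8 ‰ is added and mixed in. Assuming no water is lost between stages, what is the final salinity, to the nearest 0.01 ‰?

11.29 ‰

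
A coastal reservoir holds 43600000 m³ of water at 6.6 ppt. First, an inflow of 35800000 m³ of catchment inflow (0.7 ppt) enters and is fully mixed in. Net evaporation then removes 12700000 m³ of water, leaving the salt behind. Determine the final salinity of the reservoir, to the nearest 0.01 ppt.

After mixing: salt = 43,600,000×6.6 + 35,800,000×0.7 = 312,820,000; volume = 79,400,000 m³
After evaporation: salt unchanged = 312,820,000; volume = 79,400,000 − 12,700,000 = 66,700,000 m³
S = 312,820,000 / 66,700,000 = 4.69 ppt

4.69 ppt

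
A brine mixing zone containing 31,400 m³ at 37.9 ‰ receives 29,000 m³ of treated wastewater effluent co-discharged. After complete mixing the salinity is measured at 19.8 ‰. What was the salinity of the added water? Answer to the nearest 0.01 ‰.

Salt balance: 31,400×37.9 + 29,000×S = 60,400×19.8
1,190,060 + 29,000·S = 1,195,920
S = (1,195,920 − 1,190,060) / 29,000 = 0.2021 ‰

0.20 ‰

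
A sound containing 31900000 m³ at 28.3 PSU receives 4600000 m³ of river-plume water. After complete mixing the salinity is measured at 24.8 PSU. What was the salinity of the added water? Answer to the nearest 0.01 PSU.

Salt balance: 31,900,000×28.3 + 4,600,000×S = 36,500,000×24.8
902,770,000 + 4,600,000·S = 905,200,000
S = (905,200,000 − 902,770,000) / 4,600,000 = 0.5283 PSU

0.53 PSU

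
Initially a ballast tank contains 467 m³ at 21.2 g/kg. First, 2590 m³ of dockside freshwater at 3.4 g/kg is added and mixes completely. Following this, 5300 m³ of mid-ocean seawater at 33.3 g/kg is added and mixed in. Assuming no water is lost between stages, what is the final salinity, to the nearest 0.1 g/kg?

23.4 g/kg

Salt balance:
Initial salt = 467×21.2 = 9,900.4
After stage 1: salt = 9,900.4 + 2,590×3.4 = 18,706.4; volume = 3,057 m³; S = 6.119 g/kg
After stage 2: salt = 18,706.4 + 5,300×33.3 = 195,196.4; volume = 8,357 m³
S = 195,196.4 / 8,357 = 23.3572 g/kg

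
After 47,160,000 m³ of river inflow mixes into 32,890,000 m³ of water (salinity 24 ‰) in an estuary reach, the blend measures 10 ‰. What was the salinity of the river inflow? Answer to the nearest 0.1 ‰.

Salt balance: 32,890,000×24 + 47,160,000×S = 80,050,000×10
789,360,000 + 47,160,000·S = 800,500,000
S = (800,500,000 − 789,360,000) / 47,160,000 = 0.2362 ‰

0.2 ‰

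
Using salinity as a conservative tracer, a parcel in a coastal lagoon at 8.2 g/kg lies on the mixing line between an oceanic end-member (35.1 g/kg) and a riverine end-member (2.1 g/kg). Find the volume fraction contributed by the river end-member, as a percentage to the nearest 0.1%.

Let f be the freshwater fraction. Salt balance per unit volume:
f×2.1 + (1−f)×35.1 = 8.2
f = (35.1 − 8.2) / (35.1 − 2.1) = 26.9/33 = 0.8152

81.5%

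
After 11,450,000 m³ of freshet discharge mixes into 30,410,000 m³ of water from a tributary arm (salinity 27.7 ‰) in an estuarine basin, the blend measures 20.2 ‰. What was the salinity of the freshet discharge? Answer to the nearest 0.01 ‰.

Salt balance: 30,410,000×27.7 + 11,450,000×S = 41,860,000×20.2
842,357,000 + 11,450,000·S = 845,572,000
S = (845,572,000 − 842,357,000) / 11,450,000 = 0.2808 ‰

0.28 ‰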